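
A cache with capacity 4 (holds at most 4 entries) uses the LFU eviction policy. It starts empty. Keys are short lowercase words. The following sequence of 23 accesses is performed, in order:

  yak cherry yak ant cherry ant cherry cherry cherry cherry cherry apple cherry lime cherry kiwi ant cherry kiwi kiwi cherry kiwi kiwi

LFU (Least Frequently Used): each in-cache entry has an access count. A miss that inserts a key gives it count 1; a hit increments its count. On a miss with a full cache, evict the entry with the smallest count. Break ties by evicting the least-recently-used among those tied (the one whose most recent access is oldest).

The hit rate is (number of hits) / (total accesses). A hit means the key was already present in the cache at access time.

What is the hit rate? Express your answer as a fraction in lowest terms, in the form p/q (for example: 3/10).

LFU simulation (capacity=4):
  1. access yak: MISS. Cache: [yak(c=1)]
  2. access cherry: MISS. Cache: [yak(c=1) cherry(c=1)]
  3. access yak: HIT, count now 2. Cache: [cherry(c=1) yak(c=2)]
  4. access ant: MISS. Cache: [cherry(c=1) ant(c=1) yak(c=2)]
  5. access cherry: HIT, count now 2. Cache: [ant(c=1) yak(c=2) cherry(c=2)]
  6. access ant: HIT, count now 2. Cache: [yak(c=2) cherry(c=2) ant(c=2)]
  7. access cherry: HIT, count now 3. Cache: [yak(c=2) ant(c=2) cherry(c=3)]
  8. access cherry: HIT, count now 4. Cache: [yak(c=2) ant(c=2) cherry(c=4)]
  9. access cherry: HIT, count now 5. Cache: [yak(c=2) ant(c=2) cherry(c=5)]
  10. access cherry: HIT, count now 6. Cache: [yak(c=2) ant(c=2) cherry(c=6)]
  11. access cherry: HIT, count now 7. Cache: [yak(c=2) ant(c=2) cherry(c=7)]
  12. access apple: MISS. Cache: [apple(c=1) yak(c=2) ant(c=2) cherry(c=7)]
  13. access cherry: HIT, count now 8. Cache: [apple(c=1) yak(c=2) ant(c=2) cherry(c=8)]
  14. access lime: MISS, evict apple(c=1). Cache: [lime(c=1) yak(c=2) ant(c=2) cherry(c=8)]
  15. access cherry: HIT, count now 9. Cache: [lime(c=1) yak(c=2) ant(c=2) cherry(c=9)]
  16. access kiwi: MISS, evict lime(c=1). Cache: [kiwi(c=1) yak(c=2) ant(c=2) cherry(c=9)]
  17. access ant: HIT, count now 3. Cache: [kiwi(c=1) yak(c=2) ant(c=3) cherry(c=9)]
  18. access cherry: HIT, count now 10. Cache: [kiwi(c=1) yak(c=2) ant(c=3) cherry(c=10)]
  19. access kiwi: HIT, count now 2. Cache: [yak(c=2) kiwi(c=2) ant(c=3) cherry(c=10)]
  20. access kiwi: HIT, count now 3. Cache: [yak(c=2) ant(c=3) kiwi(c=3) cherry(c=10)]
  21. access cherry: HIT, count now 11. Cache: [yak(c=2) ant(c=3) kiwi(c=3) cherry(c=11)]
  22. access kiwi: HIT, count now 4. Cache: [yak(c=2) ant(c=3) kiwi(c=4) cherry(c=11)]
  23. access kiwi: HIT, count now 5. Cache: [yak(c=2) ant(c=3) kiwi(c=5) cherry(c=11)]
Total: 17 hits, 6 misses, 2 evictions

Hit rate = 17/23

Answer: 17/23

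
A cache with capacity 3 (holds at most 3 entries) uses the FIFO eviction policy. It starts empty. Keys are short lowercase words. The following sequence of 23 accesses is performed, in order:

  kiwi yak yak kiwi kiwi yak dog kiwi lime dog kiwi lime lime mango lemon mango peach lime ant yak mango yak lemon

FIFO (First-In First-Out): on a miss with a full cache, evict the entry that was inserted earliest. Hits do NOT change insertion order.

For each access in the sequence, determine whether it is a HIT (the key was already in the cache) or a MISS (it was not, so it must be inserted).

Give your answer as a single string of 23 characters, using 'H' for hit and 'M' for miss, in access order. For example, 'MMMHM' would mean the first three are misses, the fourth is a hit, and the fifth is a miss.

FIFO simulation (capacity=3):
  1. access kiwi: MISS. Cache (old->new): [kiwi]
  2. access yak: MISS. Cache (old->new): [kiwi yak]
  3. access yak: HIT. Cache (old->new): [kiwi yak]
  4. access kiwi: HIT. Cache (old->new): [kiwi yak]
  5. access kiwi: HIT. Cache (old->new): [kiwi yak]
  6. access yak: HIT. Cache (old->new): [kiwi yak]
  7. access dog: MISS. Cache (old->new): [kiwi yak dog]
  8. access kiwi: HIT. Cache (old->new): [kiwi yak dog]
  9. access lime: MISS, evict kiwi. Cache (old->new): [yak dog lime]
  10. access dog: HIT. Cache (old->new): [yak dog lime]
  11. access kiwi: MISS, evict yak. Cache (old->new): [dog lime kiwi]
  12. access lime: HIT. Cache (old->new): [dog lime kiwi]
  13. access lime: HIT. Cache (old->new): [dog lime kiwi]
  14. access mango: MISS, evict dog. Cache (old->new): [lime kiwi mango]
  15. access lemon: MISS, evict lime. Cache (old->new): [kiwi mango lemon]
  16. access mango: HIT. Cache (old->new): [kiwi mango lemon]
  17. access peach: MISS, evict kiwi. Cache (old->new): [mango lemon peach]
  18. access lime: MISS, evict mango. Cache (old->new): [lemon peach lime]
  19. access ant: MISS, evict lemon. Cache (old->new): [peach lime ant]
  20. access yak: MISS, evict peach. Cache (old->new): [lime ant yak]
  21. access mango: MISS, evict lime. Cache (old->new): [ant yak mango]
  22. access yak: HIT. Cache (old->new): [ant yak mango]
  23. access lemon: MISS, evict ant. Cache (old->new): [yak mango lemon]
Total: 10 hits, 13 misses, 10 evictions

Answer: MMHHHHMHMHMHHMMHMMMMMHM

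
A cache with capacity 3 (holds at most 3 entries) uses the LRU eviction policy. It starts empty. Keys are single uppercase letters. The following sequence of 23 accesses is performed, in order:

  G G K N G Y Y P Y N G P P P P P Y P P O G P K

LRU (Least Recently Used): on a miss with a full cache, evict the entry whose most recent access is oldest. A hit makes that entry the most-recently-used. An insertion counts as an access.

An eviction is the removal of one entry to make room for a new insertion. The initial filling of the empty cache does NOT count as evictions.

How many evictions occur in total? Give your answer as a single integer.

LRU simulation (capacity=3):
  1. access G: MISS. Cache (LRU->MRU): [G]
  2. access G: HIT. Cache (LRU->MRU): [G]
  3. access K: MISS. Cache (LRU->MRU): [G K]
  4. access N: MISS. Cache (LRU->MRU): [G K N]
  5. access G: HIT. Cache (LRU->MRU): [K N G]
  6. access Y: MISS, evict K. Cache (LRU->MRU): [N G Y]
  7. access Y: HIT. Cache (LRU->MRU): [N G Y]
  8. access P: MISS, evict N. Cache (LRU->MRU): [G Y P]
  9. access Y: HIT. Cache (LRU->MRU): [G P Y]
  10. access N: MISS, evict G. Cache (LRU->MRU): [P Y N]
  11. access G: MISS, evict P. Cache (LRU->MRU): [Y N G]
  12. access P: MISS, evict Y. Cache (LRU->MRU): [N G P]
  13. access P: HIT. Cache (LRU->MRU): [N G P]
  14. access P: HIT. Cache (LRU->MRU): [N G P]
  15. access P: HIT. Cache (LRU->MRU): [N G P]
  16. access P: HIT. Cache (LRU->MRU): [N G P]
  17. access Y: MISS, evict N. Cache (LRU->MRU): [G P Y]
  18. access P: HIT. Cache (LRU->MRU): [G Y P]
  19. access P: HIT. Cache (LRU->MRU): [G Y P]
  20. access O: MISS, evict G. Cache (LRU->MRU): [Y P O]
  21. access G: MISS, evict Y. Cache (LRU->MRU): [P O G]
  22. access P: HIT. Cache (LRU->MRU): [O G P]
  23. access K: MISS, evict O. Cache (LRU->MRU): [G P K]
Total: 11 hits, 12 misses, 9 evictions

Answer: 9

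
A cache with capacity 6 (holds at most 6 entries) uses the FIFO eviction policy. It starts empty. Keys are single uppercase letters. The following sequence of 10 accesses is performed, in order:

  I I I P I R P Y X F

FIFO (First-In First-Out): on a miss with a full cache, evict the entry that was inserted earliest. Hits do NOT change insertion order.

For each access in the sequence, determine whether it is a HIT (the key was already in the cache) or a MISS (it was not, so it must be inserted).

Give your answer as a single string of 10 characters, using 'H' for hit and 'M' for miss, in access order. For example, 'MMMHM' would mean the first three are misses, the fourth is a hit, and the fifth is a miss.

FIFO simulation (capacity=6):
  1. access I: MISS. Cache (old->new): [I]
  2. access I: HIT. Cache (old->new): [I]
  3. access I: HIT. Cache (old->new): [I]
  4. access P: MISS. Cache (old->new): [I P]
  5. access I: HIT. Cache (old->new): [I P]
  6. access R: MISS. Cache (old->new): [I P R]
  7. access P: HIT. Cache (old->new): [I P R]
  8. access Y: MISS. Cache (old->new): [I P R Y]
  9. access X: MISS. Cache (old->new): [I P R Y X]
  10. access F: MISS. Cache (old->new): [I P R Y X F]
Total: 4 hits, 6 misses, 0 evictions

Answer: MHHMHMHMMM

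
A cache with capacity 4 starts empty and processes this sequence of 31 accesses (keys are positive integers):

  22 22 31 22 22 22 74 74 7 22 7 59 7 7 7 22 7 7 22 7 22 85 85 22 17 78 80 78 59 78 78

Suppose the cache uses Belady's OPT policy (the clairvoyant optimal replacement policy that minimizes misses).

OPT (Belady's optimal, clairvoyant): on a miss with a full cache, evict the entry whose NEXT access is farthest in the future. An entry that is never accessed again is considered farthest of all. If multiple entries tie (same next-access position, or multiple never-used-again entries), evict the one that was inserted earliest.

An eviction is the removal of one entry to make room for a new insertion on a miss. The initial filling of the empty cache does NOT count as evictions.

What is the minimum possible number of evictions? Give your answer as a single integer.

Answer: 5

Derivation:
OPT (Belady) simulation (capacity=4):
  1. access 22: MISS. Cache: [22]
  2. access 22: HIT. Next use of 22: step 4. Cache: [22]
  3. access 31: MISS. Cache: [22 31]
  4. access 22: HIT. Next use of 22: step 5. Cache: [22 31]
  5. access 22: HIT. Next use of 22: step 6. Cache: [22 31]
  6. access 22: HIT. Next use of 22: step 10. Cache: [22 31]
  7. access 74: MISS. Cache: [22 31 74]
  8. access 74: HIT. Next use of 74: never. Cache: [22 31 74]
  9. access 7: MISS. Cache: [22 31 74 7]
  10. access 22: HIT. Next use of 22: step 16. Cache: [22 31 74 7]
  11. access 7: HIT. Next use of 7: step 13. Cache: [22 31 74 7]
  12. access 59: MISS, evict 31 (next use: never). Cache: [22 74 7 59]
  13. access 7: HIT. Next use of 7: step 14. Cache: [22 74 7 59]
  14. access 7: HIT. Next use of 7: step 15. Cache: [22 74 7 59]
  15. access 7: HIT. Next use of 7: step 17. Cache: [22 74 7 59]
  16. access 22: HIT. Next use of 22: step 19. Cache: [22 74 7 59]
  17. access 7: HIT. Next use of 7: step 18. Cache: [22 74 7 59]
  18. access 7: HIT. Next use of 7: step 20. Cache: [22 74 7 59]
  19. access 22: HIT. Next use of 22: step 21. Cache: [22 74 7 59]
  20. access 7: HIT. Next use of 7: never. Cache: [22 74 7 59]
  21. access 22: HIT. Next use of 22: step 24. Cache: [22 74 7 59]
  22. access 85: MISS, evict 74 (next use: never). Cache: [22 7 59 85]
  23. access 85: HIT. Next use of 85: never. Cache: [22 7 59 85]
  24. access 22: HIT. Next use of 22: never. Cache: [22 7 59 85]
  25. access 17: MISS, evict 22 (next use: never). Cache: [7 59 85 17]
  26. access 78: MISS, evict 7 (next use: never). Cache: [59 85 17 78]
  27. access 80: MISS, evict 85 (next use: never). Cache: [59 17 78 80]
  28. access 78: HIT. Next use of 78: step 30. Cache: [59 17 78 80]
  29. access 59: HIT. Next use of 59: never. Cache: [59 17 78 80]
  30. access 78: HIT. Next use of 78: step 31. Cache: [59 17 78 80]
  31. access 78: HIT. Next use of 78: never. Cache: [59 17 78 80]
Total: 22 hits, 9 misses, 5 evictions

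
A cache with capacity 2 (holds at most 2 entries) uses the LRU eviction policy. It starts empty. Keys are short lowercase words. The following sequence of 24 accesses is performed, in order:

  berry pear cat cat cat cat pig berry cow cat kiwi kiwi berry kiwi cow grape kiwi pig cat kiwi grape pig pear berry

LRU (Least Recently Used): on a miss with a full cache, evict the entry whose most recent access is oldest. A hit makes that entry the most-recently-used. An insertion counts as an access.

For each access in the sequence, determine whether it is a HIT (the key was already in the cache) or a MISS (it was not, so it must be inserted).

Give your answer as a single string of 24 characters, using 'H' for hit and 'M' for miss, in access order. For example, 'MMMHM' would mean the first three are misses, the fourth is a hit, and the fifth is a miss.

Answer: MMMHHHMMMMMHMHMMMMMMMMMM

Derivation:
LRU simulation (capacity=2):
  1. access berry: MISS. Cache (LRU->MRU): [berry]
  2. access pear: MISS. Cache (LRU->MRU): [berry pear]
  3. access cat: MISS, evict berry. Cache (LRU->MRU): [pear cat]
  4. access cat: HIT. Cache (LRU->MRU): [pear cat]
  5. access cat: HIT. Cache (LRU->MRU): [pear cat]
  6. access cat: HIT. Cache (LRU->MRU): [pear cat]
  7. access pig: MISS, evict pear. Cache (LRU->MRU): [cat pig]
  8. access berry: MISS, evict cat. Cache (LRU->MRU): [pig berry]
  9. access cow: MISS, evict pig. Cache (LRU->MRU): [berry cow]
  10. access cat: MISS, evict berry. Cache (LRU->MRU): [cow cat]
  11. access kiwi: MISS, evict cow. Cache (LRU->MRU): [cat kiwi]
  12. access kiwi: HIT. Cache (LRU->MRU): [cat kiwi]
  13. access berry: MISS, evict cat. Cache (LRU->MRU): [kiwi berry]
  14. access kiwi: HIT. Cache (LRU->MRU): [berry kiwi]
  15. access cow: MISS, evict berry. Cache (LRU->MRU): [kiwi cow]
  16. access grape: MISS, evict kiwi. Cache (LRU->MRU): [cow grape]
  17. access kiwi: MISS, evict cow. Cache (LRU->MRU): [grape kiwi]
  18. access pig: MISS, evict grape. Cache (LRU->MRU): [kiwi pig]
  19. access cat: MISS, evict kiwi. Cache (LRU->MRU): [pig cat]
  20. access kiwi: MISS, evict pig. Cache (LRU->MRU): [cat kiwi]
  21. access grape: MISS, evict cat. Cache (LRU->MRU): [kiwi grape]
  22. access pig: MISS, evict kiwi. Cache (LRU->MRU): [grape pig]
  23. access pear: MISS, evict grape. Cache (LRU->MRU): [pig pear]
  24. access berry: MISS, evict pig. Cache (LRU->MRU): [pear berry]
Total: 5 hits, 19 misses, 17 evictions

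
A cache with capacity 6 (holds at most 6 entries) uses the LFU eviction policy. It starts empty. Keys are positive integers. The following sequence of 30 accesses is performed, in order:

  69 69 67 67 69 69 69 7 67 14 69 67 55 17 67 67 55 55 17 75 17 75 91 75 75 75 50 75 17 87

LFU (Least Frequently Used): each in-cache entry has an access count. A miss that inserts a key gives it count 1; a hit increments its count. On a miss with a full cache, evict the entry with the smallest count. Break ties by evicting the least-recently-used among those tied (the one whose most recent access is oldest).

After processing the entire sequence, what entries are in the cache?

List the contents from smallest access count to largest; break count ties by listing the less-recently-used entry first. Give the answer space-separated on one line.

Answer: 87 55 17 69 67 75

Derivation:
LFU simulation (capacity=6):
  1. access 69: MISS. Cache: [69(c=1)]
  2. access 69: HIT, count now 2. Cache: [69(c=2)]
  3. access 67: MISS. Cache: [67(c=1) 69(c=2)]
  4. access 67: HIT, count now 2. Cache: [69(c=2) 67(c=2)]
  5. access 69: HIT, count now 3. Cache: [67(c=2) 69(c=3)]
  6. access 69: HIT, count now 4. Cache: [67(c=2) 69(c=4)]
  7. access 69: HIT, count now 5. Cache: [67(c=2) 69(c=5)]
  8. access 7: MISS. Cache: [7(c=1) 67(c=2) 69(c=5)]
  9. access 67: HIT, count now 3. Cache: [7(c=1) 67(c=3) 69(c=5)]
  10. access 14: MISS. Cache: [7(c=1) 14(c=1) 67(c=3) 69(c=5)]
  11. access 69: HIT, count now 6. Cache: [7(c=1) 14(c=1) 67(c=3) 69(c=6)]
  12. access 67: HIT, count now 4. Cache: [7(c=1) 14(c=1) 67(c=4) 69(c=6)]
  13. access 55: MISS. Cache: [7(c=1) 14(c=1) 55(c=1) 67(c=4) 69(c=6)]
  14. access 17: MISS. Cache: [7(c=1) 14(c=1) 55(c=1) 17(c=1) 67(c=4) 69(c=6)]
  15. access 67: HIT, count now 5. Cache: [7(c=1) 14(c=1) 55(c=1) 17(c=1) 67(c=5) 69(c=6)]
  16. access 67: HIT, count now 6. Cache: [7(c=1) 14(c=1) 55(c=1) 17(c=1) 69(c=6) 67(c=6)]
  17. access 55: HIT, count now 2. Cache: [7(c=1) 14(c=1) 17(c=1) 55(c=2) 69(c=6) 67(c=6)]
  18. access 55: HIT, count now 3. Cache: [7(c=1) 14(c=1) 17(c=1) 55(c=3) 69(c=6) 67(c=6)]
  19. access 17: HIT, count now 2. Cache: [7(c=1) 14(c=1) 17(c=2) 55(c=3) 69(c=6) 67(c=6)]
  20. access 75: MISS, evict 7(c=1). Cache: [14(c=1) 75(c=1) 17(c=2) 55(c=3) 69(c=6) 67(c=6)]
  21. access 17: HIT, count now 3. Cache: [14(c=1) 75(c=1) 55(c=3) 17(c=3) 69(c=6) 67(c=6)]
  22. access 75: HIT, count now 2. Cache: [14(c=1) 75(c=2) 55(c=3) 17(c=3) 69(c=6) 67(c=6)]
  23. access 91: MISS, evict 14(c=1). Cache: [91(c=1) 75(c=2) 55(c=3) 17(c=3) 69(c=6) 67(c=6)]
  24. access 75: HIT, count now 3. Cache: [91(c=1) 55(c=3) 17(c=3) 75(c=3) 69(c=6) 67(c=6)]
  25. access 75: HIT, count now 4. Cache: [91(c=1) 55(c=3) 17(c=3) 75(c=4) 69(c=6) 67(c=6)]
  26. access 75: HIT, count now 5. Cache: [91(c=1) 55(c=3) 17(c=3) 75(c=5) 69(c=6) 67(c=6)]
  27. access 50: MISS, evict 91(c=1). Cache: [50(c=1) 55(c=3) 17(c=3) 75(c=5) 69(c=6) 67(c=6)]
  28. access 75: HIT, count now 6. Cache: [50(c=1) 55(c=3) 17(c=3) 69(c=6) 67(c=6) 75(c=6)]
  29. access 17: HIT, count now 4. Cache: [50(c=1) 55(c=3) 17(c=4) 69(c=6) 67(c=6) 75(c=6)]
  30. access 87: MISS, evict 50(c=1). Cache: [87(c=1) 55(c=3) 17(c=4) 69(c=6) 67(c=6) 75(c=6)]
Total: 20 hits, 10 misses, 4 evictions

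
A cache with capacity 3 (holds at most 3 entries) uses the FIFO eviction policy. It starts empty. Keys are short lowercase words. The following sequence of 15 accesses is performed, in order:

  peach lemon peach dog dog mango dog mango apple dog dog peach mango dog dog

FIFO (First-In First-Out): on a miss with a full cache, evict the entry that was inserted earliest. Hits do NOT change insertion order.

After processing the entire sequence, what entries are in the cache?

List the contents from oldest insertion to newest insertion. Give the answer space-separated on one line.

FIFO simulation (capacity=3):
  1. access peach: MISS. Cache (old->new): [peach]
  2. access lemon: MISS. Cache (old->new): [peach lemon]
  3. access peach: HIT. Cache (old->new): [peach lemon]
  4. access dog: MISS. Cache (old->new): [peach lemon dog]
  5. access dog: HIT. Cache (old->new): [peach lemon dog]
  6. access mango: MISS, evict peach. Cache (old->new): [lemon dog mango]
  7. access dog: HIT. Cache (old->new): [lemon dog mango]
  8. access mango: HIT. Cache (old->new): [lemon dog mango]
  9. access apple: MISS, evict lemon. Cache (old->new): [dog mango apple]
  10. access dog: HIT. Cache (old->new): [dog mango apple]
  11. access dog: HIT. Cache (old->new): [dog mango apple]
  12. access peach: MISS, evict dog. Cache (old->new): [mango apple peach]
  13. access mango: HIT. Cache (old->new): [mango apple peach]
  14. access dog: MISS, evict mango. Cache (old->new): [apple peach dog]
  15. access dog: HIT. Cache (old->new): [apple peach dog]
Total: 8 hits, 7 misses, 4 evictions

Answer: apple peach dog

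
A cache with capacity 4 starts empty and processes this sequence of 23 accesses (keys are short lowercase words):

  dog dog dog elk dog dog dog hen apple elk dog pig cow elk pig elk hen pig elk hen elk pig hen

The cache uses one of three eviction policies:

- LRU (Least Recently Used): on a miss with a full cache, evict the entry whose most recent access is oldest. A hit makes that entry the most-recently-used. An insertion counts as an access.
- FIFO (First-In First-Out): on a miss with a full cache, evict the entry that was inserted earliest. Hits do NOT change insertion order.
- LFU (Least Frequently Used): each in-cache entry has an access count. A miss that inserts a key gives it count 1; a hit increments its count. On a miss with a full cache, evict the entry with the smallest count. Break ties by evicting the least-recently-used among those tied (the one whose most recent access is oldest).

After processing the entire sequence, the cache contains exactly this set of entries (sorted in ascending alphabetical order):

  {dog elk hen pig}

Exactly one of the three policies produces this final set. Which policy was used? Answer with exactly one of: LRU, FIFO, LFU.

Answer: LFU

Derivation:
Simulating under each policy and comparing final sets:
  LRU: final set = {cow elk hen pig} -> differs
  FIFO: final set = {cow elk hen pig} -> differs
  LFU: final set = {dog elk hen pig} -> MATCHES target
Only LFU produces the target set.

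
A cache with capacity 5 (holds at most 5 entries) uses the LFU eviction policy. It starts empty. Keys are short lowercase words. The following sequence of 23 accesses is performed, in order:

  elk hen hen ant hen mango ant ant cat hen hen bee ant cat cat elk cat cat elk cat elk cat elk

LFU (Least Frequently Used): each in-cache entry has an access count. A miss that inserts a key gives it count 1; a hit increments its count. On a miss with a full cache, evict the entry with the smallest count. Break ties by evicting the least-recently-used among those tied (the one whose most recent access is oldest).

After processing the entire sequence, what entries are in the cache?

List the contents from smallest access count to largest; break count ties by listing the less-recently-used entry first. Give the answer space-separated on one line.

LFU simulation (capacity=5):
  1. access elk: MISS. Cache: [elk(c=1)]
  2. access hen: MISS. Cache: [elk(c=1) hen(c=1)]
  3. access hen: HIT, count now 2. Cache: [elk(c=1) hen(c=2)]
  4. access ant: MISS. Cache: [elk(c=1) ant(c=1) hen(c=2)]
  5. access hen: HIT, count now 3. Cache: [elk(c=1) ant(c=1) hen(c=3)]
  6. access mango: MISS. Cache: [elk(c=1) ant(c=1) mango(c=1) hen(c=3)]
  7. access ant: HIT, count now 2. Cache: [elk(c=1) mango(c=1) ant(c=2) hen(c=3)]
  8. access ant: HIT, count now 3. Cache: [elk(c=1) mango(c=1) hen(c=3) ant(c=3)]
  9. access cat: MISS. Cache: [elk(c=1) mango(c=1) cat(c=1) hen(c=3) ant(c=3)]
  10. access hen: HIT, count now 4. Cache: [elk(c=1) mango(c=1) cat(c=1) ant(c=3) hen(c=4)]
  11. access hen: HIT, count now 5. Cache: [elk(c=1) mango(c=1) cat(c=1) ant(c=3) hen(c=5)]
  12. access bee: MISS, evict elk(c=1). Cache: [mango(c=1) cat(c=1) bee(c=1) ant(c=3) hen(c=5)]
  13. access ant: HIT, count now 4. Cache: [mango(c=1) cat(c=1) bee(c=1) ant(c=4) hen(c=5)]
  14. access cat: HIT, count now 2. Cache: [mango(c=1) bee(c=1) cat(c=2) ant(c=4) hen(c=5)]
  15. access cat: HIT, count now 3. Cache: [mango(c=1) bee(c=1) cat(c=3) ant(c=4) hen(c=5)]
  16. access elk: MISS, evict mango(c=1). Cache: [bee(c=1) elk(c=1) cat(c=3) ant(c=4) hen(c=5)]
  17. access cat: HIT, count now 4. Cache: [bee(c=1) elk(c=1) ant(c=4) cat(c=4) hen(c=5)]
  18. access cat: HIT, count now 5. Cache: [bee(c=1) elk(c=1) ant(c=4) hen(c=5) cat(c=5)]
  19. access elk: HIT, count now 2. Cache: [bee(c=1) elk(c=2) ant(c=4) hen(c=5) cat(c=5)]
  20. access cat: HIT, count now 6. Cache: [bee(c=1) elk(c=2) ant(c=4) hen(c=5) cat(c=6)]
  21. access elk: HIT, count now 3. Cache: [bee(c=1) elk(c=3) ant(c=4) hen(c=5) cat(c=6)]
  22. access cat: HIT, count now 7. Cache: [bee(c=1) elk(c=3) ant(c=4) hen(c=5) cat(c=7)]
  23. access elk: HIT, count now 4. Cache: [bee(c=1) ant(c=4) elk(c=4) hen(c=5) cat(c=7)]
Total: 16 hits, 7 misses, 2 evictions

Answer: bee ant elk hen cat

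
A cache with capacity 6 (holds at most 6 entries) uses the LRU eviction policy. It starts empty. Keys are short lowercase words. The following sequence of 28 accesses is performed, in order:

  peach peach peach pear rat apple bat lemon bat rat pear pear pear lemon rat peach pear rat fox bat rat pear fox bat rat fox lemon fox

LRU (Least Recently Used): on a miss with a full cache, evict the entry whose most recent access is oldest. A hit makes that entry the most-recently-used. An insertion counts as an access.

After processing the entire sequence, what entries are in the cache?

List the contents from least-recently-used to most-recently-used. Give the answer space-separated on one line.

LRU simulation (capacity=6):
  1. access peach: MISS. Cache (LRU->MRU): [peach]
  2. access peach: HIT. Cache (LRU->MRU): [peach]
  3. access peach: HIT. Cache (LRU->MRU): [peach]
  4. access pear: MISS. Cache (LRU->MRU): [peach pear]
  5. access rat: MISS. Cache (LRU->MRU): [peach pear rat]
  6. access apple: MISS. Cache (LRU->MRU): [peach pear rat apple]
  7. access bat: MISS. Cache (LRU->MRU): [peach pear rat apple bat]
  8. access lemon: MISS. Cache (LRU->MRU): [peach pear rat apple bat lemon]
  9. access bat: HIT. Cache (LRU->MRU): [peach pear rat apple lemon bat]
  10. access rat: HIT. Cache (LRU->MRU): [peach pear apple lemon bat rat]
  11. access pear: HIT. Cache (LRU->MRU): [peach apple lemon bat rat pear]
  12. access pear: HIT. Cache (LRU->MRU): [peach apple lemon bat rat pear]
  13. access pear: HIT. Cache (LRU->MRU): [peach apple lemon bat rat pear]
  14. access lemon: HIT. Cache (LRU->MRU): [peach apple bat rat pear lemon]
  15. access rat: HIT. Cache (LRU->MRU): [peach apple bat pear lemon rat]
  16. access peach: HIT. Cache (LRU->MRU): [apple bat pear lemon rat peach]
  17. access pear: HIT. Cache (LRU->MRU): [apple bat lemon rat peach pear]
  18. access rat: HIT. Cache (LRU->MRU): [apple bat lemon peach pear rat]
  19. access fox: MISS, evict apple. Cache (LRU->MRU): [bat lemon peach pear rat fox]
  20. access bat: HIT. Cache (LRU->MRU): [lemon peach pear rat fox bat]
  21. access rat: HIT. Cache (LRU->MRU): [lemon peach pear fox bat rat]
  22. access pear: HIT. Cache (LRU->MRU): [lemon peach fox bat rat pear]
  23. access fox: HIT. Cache (LRU->MRU): [lemon peach bat rat pear fox]
  24. access bat: HIT. Cache (LRU->MRU): [lemon peach rat pear fox bat]
  25. access rat: HIT. Cache (LRU->MRU): [lemon peach pear fox bat rat]
  26. access fox: HIT. Cache (LRU->MRU): [lemon peach pear bat rat fox]
  27. access lemon: HIT. Cache (LRU->MRU): [peach pear bat rat fox lemon]
  28. access fox: HIT. Cache (LRU->MRU): [peach pear bat rat lemon fox]
Total: 21 hits, 7 misses, 1 evictions

Answer: peach pear bat rat lemon fox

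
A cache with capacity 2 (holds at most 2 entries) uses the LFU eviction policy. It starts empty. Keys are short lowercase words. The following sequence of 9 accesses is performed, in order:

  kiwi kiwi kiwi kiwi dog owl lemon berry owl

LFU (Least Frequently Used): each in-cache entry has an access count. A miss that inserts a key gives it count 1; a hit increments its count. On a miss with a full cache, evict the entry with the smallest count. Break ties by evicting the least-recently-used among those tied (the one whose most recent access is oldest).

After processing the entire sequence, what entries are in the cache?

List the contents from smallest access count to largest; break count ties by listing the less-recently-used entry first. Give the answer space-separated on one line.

Answer: owl kiwi

Derivation:
LFU simulation (capacity=2):
  1. access kiwi: MISS. Cache: [kiwi(c=1)]
  2. access kiwi: HIT, count now 2. Cache: [kiwi(c=2)]
  3. access kiwi: HIT, count now 3. Cache: [kiwi(c=3)]
  4. access kiwi: HIT, count now 4. Cache: [kiwi(c=4)]
  5. access dog: MISS. Cache: [dog(c=1) kiwi(c=4)]
  6. access owl: MISS, evict dog(c=1). Cache: [owl(c=1) kiwi(c=4)]
  7. access lemon: MISS, evict owl(c=1). Cache: [lemon(c=1) kiwi(c=4)]
  8. access berry: MISS, evict lemon(c=1). Cache: [berry(c=1) kiwi(c=4)]
  9. access owl: MISS, evict berry(c=1). Cache: [owl(c=1) kiwi(c=4)]
Total: 3 hits, 6 misses, 4 evictions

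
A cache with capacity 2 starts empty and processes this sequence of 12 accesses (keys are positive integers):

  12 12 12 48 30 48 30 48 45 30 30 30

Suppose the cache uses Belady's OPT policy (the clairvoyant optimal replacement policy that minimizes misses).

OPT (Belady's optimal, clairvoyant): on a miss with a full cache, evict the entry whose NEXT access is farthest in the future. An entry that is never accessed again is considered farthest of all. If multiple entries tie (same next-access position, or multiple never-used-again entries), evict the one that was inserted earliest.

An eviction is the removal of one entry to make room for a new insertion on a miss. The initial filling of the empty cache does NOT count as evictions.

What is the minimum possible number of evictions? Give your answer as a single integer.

Answer: 2

Derivation:
OPT (Belady) simulation (capacity=2):
  1. access 12: MISS. Cache: [12]
  2. access 12: HIT. Next use of 12: step 3. Cache: [12]
  3. access 12: HIT. Next use of 12: never. Cache: [12]
  4. access 48: MISS. Cache: [12 48]
  5. access 30: MISS, evict 12 (next use: never). Cache: [48 30]
  6. access 48: HIT. Next use of 48: step 8. Cache: [48 30]
  7. access 30: HIT. Next use of 30: step 10. Cache: [48 30]
  8. access 48: HIT. Next use of 48: never. Cache: [48 30]
  9. access 45: MISS, evict 48 (next use: never). Cache: [30 45]
  10. access 30: HIT. Next use of 30: step 11. Cache: [30 45]
  11. access 30: HIT. Next use of 30: step 12. Cache: [30 45]
  12. access 30: HIT. Next use of 30: never. Cache: [30 45]
Total: 8 hits, 4 misses, 2 evictions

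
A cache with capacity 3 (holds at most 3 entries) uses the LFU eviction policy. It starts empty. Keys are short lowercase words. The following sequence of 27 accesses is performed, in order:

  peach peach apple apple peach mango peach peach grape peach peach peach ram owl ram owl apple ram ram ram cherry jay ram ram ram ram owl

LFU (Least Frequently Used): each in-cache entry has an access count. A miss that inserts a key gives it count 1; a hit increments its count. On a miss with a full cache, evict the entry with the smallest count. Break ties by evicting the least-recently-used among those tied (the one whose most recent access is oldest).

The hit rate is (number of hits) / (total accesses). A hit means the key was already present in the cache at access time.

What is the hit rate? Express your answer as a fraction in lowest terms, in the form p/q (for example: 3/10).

Answer: 5/9

Derivation:
LFU simulation (capacity=3):
  1. access peach: MISS. Cache: [peach(c=1)]
  2. access peach: HIT, count now 2. Cache: [peach(c=2)]
  3. access apple: MISS. Cache: [apple(c=1) peach(c=2)]
  4. access apple: HIT, count now 2. Cache: [peach(c=2) apple(c=2)]
  5. access peach: HIT, count now 3. Cache: [apple(c=2) peach(c=3)]
  6. access mango: MISS. Cache: [mango(c=1) apple(c=2) peach(c=3)]
  7. access peach: HIT, count now 4. Cache: [mango(c=1) apple(c=2) peach(c=4)]
  8. access peach: HIT, count now 5. Cache: [mango(c=1) apple(c=2) peach(c=5)]
  9. access grape: MISS, evict mango(c=1). Cache: [grape(c=1) apple(c=2) peach(c=5)]
  10. access peach: HIT, count now 6. Cache: [grape(c=1) apple(c=2) peach(c=6)]
  11. access peach: HIT, count now 7. Cache: [grape(c=1) apple(c=2) peach(c=7)]
  12. access peach: HIT, count now 8. Cache: [grape(c=1) apple(c=2) peach(c=8)]
  13. access ram: MISS, evict grape(c=1). Cache: [ram(c=1) apple(c=2) peach(c=8)]
  14. access owl: MISS, evict ram(c=1). Cache: [owl(c=1) apple(c=2) peach(c=8)]
  15. access ram: MISS, evict owl(c=1). Cache: [ram(c=1) apple(c=2) peach(c=8)]
  16. access owl: MISS, evict ram(c=1). Cache: [owl(c=1) apple(c=2) peach(c=8)]
  17. access apple: HIT, count now 3. Cache: [owl(c=1) apple(c=3) peach(c=8)]
  18. access ram: MISS, evict owl(c=1). Cache: [ram(c=1) apple(c=3) peach(c=8)]
  19. access ram: HIT, count now 2. Cache: [ram(c=2) apple(c=3) peach(c=8)]
  20. access ram: HIT, count now 3. Cache: [apple(c=3) ram(c=3) peach(c=8)]
  21. access cherry: MISS, evict apple(c=3). Cache: [cherry(c=1) ram(c=3) peach(c=8)]
  22. access jay: MISS, evict cherry(c=1). Cache: [jay(c=1) ram(c=3) peach(c=8)]
  23. access ram: HIT, count now 4. Cache: [jay(c=1) ram(c=4) peach(c=8)]
  24. access ram: HIT, count now 5. Cache: [jay(c=1) ram(c=5) peach(c=8)]
  25. access ram: HIT, count now 6. Cache: [jay(c=1) ram(c=6) peach(c=8)]
  26. access ram: HIT, count now 7. Cache: [jay(c=1) ram(c=7) peach(c=8)]
  27. access owl: MISS, evict jay(c=1). Cache: [owl(c=1) ram(c=7) peach(c=8)]
Total: 15 hits, 12 misses, 9 evictions

Hit rate = 15/27 = 5/9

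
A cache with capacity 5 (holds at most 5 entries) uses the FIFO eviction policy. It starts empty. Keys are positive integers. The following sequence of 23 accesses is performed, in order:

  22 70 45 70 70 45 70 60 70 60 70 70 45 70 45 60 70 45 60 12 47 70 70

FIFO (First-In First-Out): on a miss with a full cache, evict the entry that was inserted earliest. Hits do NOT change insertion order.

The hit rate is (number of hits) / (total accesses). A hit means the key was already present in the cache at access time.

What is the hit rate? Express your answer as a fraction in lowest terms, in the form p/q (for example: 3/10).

FIFO simulation (capacity=5):
  1. access 22: MISS. Cache (old->new): [22]
  2. access 70: MISS. Cache (old->new): [22 70]
  3. access 45: MISS. Cache (old->new): [22 70 45]
  4. access 70: HIT. Cache (old->new): [22 70 45]
  5. access 70: HIT. Cache (old->new): [22 70 45]
  6. access 45: HIT. Cache (old->new): [22 70 45]
  7. access 70: HIT. Cache (old->new): [22 70 45]
  8. access 60: MISS. Cache (old->new): [22 70 45 60]
  9. access 70: HIT. Cache (old->new): [22 70 45 60]
  10. access 60: HIT. Cache (old->new): [22 70 45 60]
  11. access 70: HIT. Cache (old->new): [22 70 45 60]
  12. access 70: HIT. Cache (old->new): [22 70 45 60]
  13. access 45: HIT. Cache (old->new): [22 70 45 60]
  14. access 70: HIT. Cache (old->new): [22 70 45 60]
  15. access 45: HIT. Cache (old->new): [22 70 45 60]
  16. access 60: HIT. Cache (old->new): [22 70 45 60]
  17. access 70: HIT. Cache (old->new): [22 70 45 60]
  18. access 45: HIT. Cache (old->new): [22 70 45 60]
  19. access 60: HIT. Cache (old->new): [22 70 45 60]
  20. access 12: MISS. Cache (old->new): [22 70 45 60 12]
  21. access 47: MISS, evict 22. Cache (old->new): [70 45 60 12 47]
  22. access 70: HIT. Cache (old->new): [70 45 60 12 47]
  23. access 70: HIT. Cache (old->new): [70 45 60 12 47]
Total: 17 hits, 6 misses, 1 evictions

Hit rate = 17/23

Answer: 17/23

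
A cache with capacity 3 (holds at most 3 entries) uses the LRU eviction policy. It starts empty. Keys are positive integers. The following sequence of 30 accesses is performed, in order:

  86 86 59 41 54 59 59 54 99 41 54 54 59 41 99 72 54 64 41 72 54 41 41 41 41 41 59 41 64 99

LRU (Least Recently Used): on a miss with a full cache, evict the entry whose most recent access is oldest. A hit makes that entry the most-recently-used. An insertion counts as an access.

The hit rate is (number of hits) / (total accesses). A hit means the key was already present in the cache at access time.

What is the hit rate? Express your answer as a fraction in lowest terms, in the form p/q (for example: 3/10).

LRU simulation (capacity=3):
  1. access 86: MISS. Cache (LRU->MRU): [86]
  2. access 86: HIT. Cache (LRU->MRU): [86]
  3. access 59: MISS. Cache (LRU->MRU): [86 59]
  4. access 41: MISS. Cache (LRU->MRU): [86 59 41]
  5. access 54: MISS, evict 86. Cache (LRU->MRU): [59 41 54]
  6. access 59: HIT. Cache (LRU->MRU): [41 54 59]
  7. access 59: HIT. Cache (LRU->MRU): [41 54 59]
  8. access 54: HIT. Cache (LRU->MRU): [41 59 54]
  9. access 99: MISS, evict 41. Cache (LRU->MRU): [59 54 99]
  10. access 41: MISS, evict 59. Cache (LRU->MRU): [54 99 41]
  11. access 54: HIT. Cache (LRU->MRU): [99 41 54]
  12. access 54: HIT. Cache (LRU->MRU): [99 41 54]
  13. access 59: MISS, evict 99. Cache (LRU->MRU): [41 54 59]
  14. access 41: HIT. Cache (LRU->MRU): [54 59 41]
  15. access 99: MISS, evict 54. Cache (LRU->MRU): [59 41 99]
  16. access 72: MISS, evict 59. Cache (LRU->MRU): [41 99 72]
  17. access 54: MISS, evict 41. Cache (LRU->MRU): [99 72 54]
  18. access 64: MISS, evict 99. Cache (LRU->MRU): [72 54 64]
  19. access 41: MISS, evict 72. Cache (LRU->MRU): [54 64 41]
  20. access 72: MISS, evict 54. Cache (LRU->MRU): [64 41 72]
  21. access 54: MISS, evict 64. Cache (LRU->MRU): [41 72 54]
  22. access 41: HIT. Cache (LRU->MRU): [72 54 41]
  23. access 41: HIT. Cache (LRU->MRU): [72 54 41]
  24. access 41: HIT. Cache (LRU->MRU): [72 54 41]
  25. access 41: HIT. Cache (LRU->MRU): [72 54 41]
  26. access 41: HIT. Cache (LRU->MRU): [72 54 41]
  27. access 59: MISS, evict 72. Cache (LRU->MRU): [54 41 59]
  28. access 41: HIT. Cache (LRU->MRU): [54 59 41]
  29. access 64: MISS, evict 54. Cache (LRU->MRU): [59 41 64]
  30. access 99: MISS, evict 59. Cache (LRU->MRU): [41 64 99]
Total: 13 hits, 17 misses, 14 evictions

Hit rate = 13/30

Answer: 13/30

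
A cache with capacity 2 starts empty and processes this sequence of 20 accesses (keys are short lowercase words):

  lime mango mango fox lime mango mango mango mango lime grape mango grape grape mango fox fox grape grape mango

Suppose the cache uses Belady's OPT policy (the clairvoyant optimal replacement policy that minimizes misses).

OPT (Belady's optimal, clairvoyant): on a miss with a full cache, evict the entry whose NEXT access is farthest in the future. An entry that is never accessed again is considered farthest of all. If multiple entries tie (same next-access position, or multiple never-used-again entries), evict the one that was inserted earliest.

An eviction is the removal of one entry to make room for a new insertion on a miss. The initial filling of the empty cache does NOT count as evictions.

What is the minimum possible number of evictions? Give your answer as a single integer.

OPT (Belady) simulation (capacity=2):
  1. access lime: MISS. Cache: [lime]
  2. access mango: MISS. Cache: [lime mango]
  3. access mango: HIT. Next use of mango: step 6. Cache: [lime mango]
  4. access fox: MISS, evict mango (next use: step 6). Cache: [lime fox]
  5. access lime: HIT. Next use of lime: step 10. Cache: [lime fox]
  6. access mango: MISS, evict fox (next use: step 16). Cache: [lime mango]
  7. access mango: HIT. Next use of mango: step 8. Cache: [lime mango]
  8. access mango: HIT. Next use of mango: step 9. Cache: [lime mango]
  9. access mango: HIT. Next use of mango: step 12. Cache: [lime mango]
  10. access lime: HIT. Next use of lime: never. Cache: [lime mango]
  11. access grape: MISS, evict lime (next use: never). Cache: [mango grape]
  12. access mango: HIT. Next use of mango: step 15. Cache: [mango grape]
  13. access grape: HIT. Next use of grape: step 14. Cache: [mango grape]
  14. access grape: HIT. Next use of grape: step 18. Cache: [mango grape]
  15. access mango: HIT. Next use of mango: step 20. Cache: [mango grape]
  16. access fox: MISS, evict mango (next use: step 20). Cache: [grape fox]
  17. access fox: HIT. Next use of fox: never. Cache: [grape fox]
  18. access grape: HIT. Next use of grape: step 19. Cache: [grape fox]
  19. access grape: HIT. Next use of grape: never. Cache: [grape fox]
  20. access mango: MISS, evict grape (next use: never). Cache: [fox mango]
Total: 13 hits, 7 misses, 5 evictions

Answer: 5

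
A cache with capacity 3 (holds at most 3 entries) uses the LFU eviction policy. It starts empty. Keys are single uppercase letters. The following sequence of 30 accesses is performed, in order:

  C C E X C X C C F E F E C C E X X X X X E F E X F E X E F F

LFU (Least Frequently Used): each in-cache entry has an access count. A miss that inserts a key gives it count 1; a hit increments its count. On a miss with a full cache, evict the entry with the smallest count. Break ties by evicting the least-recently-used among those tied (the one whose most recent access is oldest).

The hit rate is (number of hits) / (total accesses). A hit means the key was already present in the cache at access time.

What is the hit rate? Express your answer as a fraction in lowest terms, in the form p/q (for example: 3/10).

Answer: 3/5

Derivation:
LFU simulation (capacity=3):
  1. access C: MISS. Cache: [C(c=1)]
  2. access C: HIT, count now 2. Cache: [C(c=2)]
  3. access E: MISS. Cache: [E(c=1) C(c=2)]
  4. access X: MISS. Cache: [E(c=1) X(c=1) C(c=2)]
  5. access C: HIT, count now 3. Cache: [E(c=1) X(c=1) C(c=3)]
  6. access X: HIT, count now 2. Cache: [E(c=1) X(c=2) C(c=3)]
  7. access C: HIT, count now 4. Cache: [E(c=1) X(c=2) C(c=4)]
  8. access C: HIT, count now 5. Cache: [E(c=1) X(c=2) C(c=5)]
  9. access F: MISS, evict E(c=1). Cache: [F(c=1) X(c=2) C(c=5)]
  10. access E: MISS, evict F(c=1). Cache: [E(c=1) X(c=2) C(c=5)]
  11. access F: MISS, evict E(c=1). Cache: [F(c=1) X(c=2) C(c=5)]
  12. access E: MISS, evict F(c=1). Cache: [E(c=1) X(c=2) C(c=5)]
  13. access C: HIT, count now 6. Cache: [E(c=1) X(c=2) C(c=6)]
  14. access C: HIT, count now 7. Cache: [E(c=1) X(c=2) C(c=7)]
  15. access E: HIT, count now 2. Cache: [X(c=2) E(c=2) C(c=7)]
  16. access X: HIT, count now 3. Cache: [E(c=2) X(c=3) C(c=7)]
  17. access X: HIT, count now 4. Cache: [E(c=2) X(c=4) C(c=7)]
  18. access X: HIT, count now 5. Cache: [E(c=2) X(c=5) C(c=7)]
  19. access X: HIT, count now 6. Cache: [E(c=2) X(c=6) C(c=7)]
  20. access X: HIT, count now 7. Cache: [E(c=2) C(c=7) X(c=7)]
  21. access E: HIT, count now 3. Cache: [E(c=3) C(c=7) X(c=7)]
  22. access F: MISS, evict E(c=3). Cache: [F(c=1) C(c=7) X(c=7)]
  23. access E: MISS, evict F(c=1). Cache: [E(c=1) C(c=7) X(c=7)]
  24. access X: HIT, count now 8. Cache: [E(c=1) C(c=7) X(c=8)]
  25. access F: MISS, evict E(c=1). Cache: [F(c=1) C(c=7) X(c=8)]
  26. access E: MISS, evict F(c=1). Cache: [E(c=1) C(c=7) X(c=8)]
  27. access X: HIT, count now 9. Cache: [E(c=1) C(c=7) X(c=9)]
  28. access E: HIT, count now 2. Cache: [E(c=2) C(c=7) X(c=9)]
  29. access F: MISS, evict E(c=2). Cache: [F(c=1) C(c=7) X(c=9)]
  30. access F: HIT, count now 2. Cache: [F(c=2) C(c=7) X(c=9)]
Total: 18 hits, 12 misses, 9 evictions

Hit rate = 18/30 = 3/5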